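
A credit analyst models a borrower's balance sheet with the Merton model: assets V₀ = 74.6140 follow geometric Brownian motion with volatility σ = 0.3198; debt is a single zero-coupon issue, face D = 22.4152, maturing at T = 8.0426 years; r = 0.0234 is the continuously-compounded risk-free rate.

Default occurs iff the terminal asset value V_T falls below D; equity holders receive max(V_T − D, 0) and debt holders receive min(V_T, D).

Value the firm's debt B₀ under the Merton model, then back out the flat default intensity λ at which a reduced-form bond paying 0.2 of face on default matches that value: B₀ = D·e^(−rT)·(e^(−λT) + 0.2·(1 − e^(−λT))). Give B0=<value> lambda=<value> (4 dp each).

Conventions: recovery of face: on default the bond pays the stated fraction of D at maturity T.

B0=17.7196 lambda=0.0073

With assets at 74.6140 and a single debt payment of 22.4152 at 8.0426 years:
d₁ = [ln(V₀/D) + (r + σ²/2)T] / (σ√T)
   = [ln(74.6140/22.4152) + (0.0234 + 0.5·0.3198²)·8.0426] / (0.3198·√8.0426)
   = [1.202589 + 0.599463] / 0.906936 = 1.986967
d₂ = d₁ − σ√T = 1.986967 − 0.906936 = 1.080031
N(d₁) = 0.976537,  N(d₂) = 0.859936,  e^(−rT) = 0.828452
E₀ = V₀·N(d₁) − D·e^(−rT)·N(d₂)
   = 74.6140·0.976537 − 22.4152·0.828452·0.859936 = 56.894401
B₀ = V₀ − E₀ = 74.6140 − 56.894401 = 17.719599
e^(−λT) = (B₀·e^(rT)/D − 0.2)/(1 − 0.2) = (17.7196·1.207071/22.4152 − 0.2)/0.8 = 0.94276300
λ = −ln(0.94276300)/8.0426 = 0.007329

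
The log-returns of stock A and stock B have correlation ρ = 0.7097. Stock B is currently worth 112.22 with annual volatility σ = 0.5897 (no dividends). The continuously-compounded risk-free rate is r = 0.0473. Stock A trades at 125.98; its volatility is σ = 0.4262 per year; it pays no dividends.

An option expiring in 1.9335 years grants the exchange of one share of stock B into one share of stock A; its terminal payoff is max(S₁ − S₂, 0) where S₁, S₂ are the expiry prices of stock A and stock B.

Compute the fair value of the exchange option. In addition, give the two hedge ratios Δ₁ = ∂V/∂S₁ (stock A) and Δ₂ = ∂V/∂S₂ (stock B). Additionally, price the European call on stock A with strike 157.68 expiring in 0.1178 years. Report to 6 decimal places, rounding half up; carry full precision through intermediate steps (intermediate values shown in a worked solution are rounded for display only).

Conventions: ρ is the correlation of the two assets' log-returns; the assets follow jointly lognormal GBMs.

exchange price = 34.480540
Δ1 = 0.687605
Δ2 = -0.464658
price(stock A call K=157.68) = 0.606528

σ_eff = √(σ₁² + σ₂² − 2ρσ₁σ₂) = √(0.4262² + 0.5897² − 2·0.7097·0.4262·0.5897) = 0.415517
d₁ = (ln(S₁/S₂) + (q₂ − q₁ + σ_eff²/2)T) / (σ_eff√T) = (ln(125.98/112.22) + (0.0 − 0.0 + 0.086327)·1.9335) / 0.577778 = 0.489073
d₂ = d₁ − σ_eff√T = 0.489073 − 0.577778 = -0.088705
N(d₁) = 0.687605,  N(d₂) = 0.464658
V = S₁·e^{−q₁T}·N(d₁) − S₂·e^{−q₂T}·N(d₂) = 86.624479 − 52.143939 = 34.480540
Δ₁ = e^{−q₁T}·N(d₁) = 0.687605;  Δ₂ = −e^{−q₂T}·N(d₂) = -0.464658
[vanilla: stock A call K=157.68]
σ√T = 0.4262·√0.1178 = 0.146280
d₁ = (ln(S/K) + (r+σ²/2)T) / (σ√T) = (ln(125.98/157.68) + (0.0473+0.4262²/2)·0.1178) / 0.146280 = (-0.224444 + 0.016271) / 0.146280 = -1.423113
d₂ = d₁ − σ√T = -1.423113 − 0.146280 = -1.569394
e^{−rT} = 0.994444
N(d₁) = 0.077352,  N(d₂) = 0.058278
price = S·N(d₁) − K·e^{−rT}·N(d₂) = 9.744759 − 9.138231 = 0.606528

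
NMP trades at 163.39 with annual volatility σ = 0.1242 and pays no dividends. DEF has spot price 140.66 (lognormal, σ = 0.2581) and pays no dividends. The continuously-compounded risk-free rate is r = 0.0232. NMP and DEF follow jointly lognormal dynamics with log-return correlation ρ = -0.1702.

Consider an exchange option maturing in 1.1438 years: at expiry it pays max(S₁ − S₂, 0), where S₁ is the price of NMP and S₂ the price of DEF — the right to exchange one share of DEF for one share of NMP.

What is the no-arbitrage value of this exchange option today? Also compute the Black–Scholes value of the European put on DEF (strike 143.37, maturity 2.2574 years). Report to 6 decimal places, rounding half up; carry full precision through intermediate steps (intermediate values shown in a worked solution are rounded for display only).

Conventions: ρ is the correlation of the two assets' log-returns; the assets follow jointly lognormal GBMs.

σ_eff = √(σ₁² + σ₂² − 2ρσ₁σ₂) = √(0.1242² + 0.2581² − 2·-0.1702·0.1242·0.2581) = 0.304882
d₁ = (ln(S₁/S₂) + (q₂ − q₁ + σ_eff²/2)T) / (σ_eff√T) = (ln(163.39/140.66) + (0.0 − 0.0 + 0.046477)·1.1438) / 0.326067 = 0.622431
d₂ = d₁ − σ_eff√T = 0.622431 − 0.326067 = 0.296364
N(d₁) = 0.733171,  N(d₂) = 0.616524
V = S₁·e^{−q₁T}·N(d₁) − S₂·e^{−q₂T}·N(d₂) = 119.792760 − 86.720241 = 33.072518
[vanilla: DEF put K=143.37]
σ√T = 0.2581·√2.2574 = 0.387786
d₁ = (ln(S/K) + (r+σ²/2)T) / (σ√T) = (ln(140.66/143.37) + (0.0232+0.2581²/2)·2.2574) / 0.387786 = (-0.019083 + 0.127561) / 0.387786 = 0.279736
d₂ = d₁ − σ√T = 0.279736 − 0.387786 = -0.108050
e^{−rT} = 0.948976
N(−d₁) = 0.389840,  N(−d₂) = 0.543022
price = K·e^{−rT}·N(−d₂) − S·N(−d₁) = 73.880713 − 54.834911 = 19.045802

exchange price = 33.072518
price(DEF put K=143.37) = 19.045802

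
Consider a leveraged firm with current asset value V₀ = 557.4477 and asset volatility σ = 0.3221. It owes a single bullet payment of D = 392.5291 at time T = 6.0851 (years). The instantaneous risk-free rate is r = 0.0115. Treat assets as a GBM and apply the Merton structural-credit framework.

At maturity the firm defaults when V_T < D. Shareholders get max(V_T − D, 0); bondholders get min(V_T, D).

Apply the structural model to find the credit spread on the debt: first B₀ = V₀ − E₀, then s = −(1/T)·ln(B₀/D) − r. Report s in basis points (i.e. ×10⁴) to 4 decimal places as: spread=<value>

With assets at 557.4477 and a single debt payment of 392.5291 at 6.0851 years:
d₁ = [ln(V₀/D) + (r + σ²/2)T] / (σ√T)
   = [ln(557.4477/392.5291) + (0.0115 + 0.5·0.3221²)·6.0851] / (0.3221·√6.0851)
   = [0.350758 + 0.385638] / 0.794556 = 0.926802
d₂ = d₁ − σ√T = 0.926802 − 0.794556 = 0.132246
N(d₁) = 0.822985,  N(d₂) = 0.552605,  e^(−rT) = 0.932414
E₀ = V₀·N(d₁) − D·e^(−rT)·N(d₂)
   = 557.4477·0.822985 − 392.5291·0.932414·0.552605 = 256.518080
B₀ = V₀ − E₀ = 557.4477 − 256.518080 = 300.929620
spread = −(1/T)·ln(B₀/D) − r = −(1/6.0851)·ln(300.929620/392.5291) − 0.0115 = 0.03216966
in basis points: 0.03216966 × 10⁴ = 321.6966 bp

spread=321.6966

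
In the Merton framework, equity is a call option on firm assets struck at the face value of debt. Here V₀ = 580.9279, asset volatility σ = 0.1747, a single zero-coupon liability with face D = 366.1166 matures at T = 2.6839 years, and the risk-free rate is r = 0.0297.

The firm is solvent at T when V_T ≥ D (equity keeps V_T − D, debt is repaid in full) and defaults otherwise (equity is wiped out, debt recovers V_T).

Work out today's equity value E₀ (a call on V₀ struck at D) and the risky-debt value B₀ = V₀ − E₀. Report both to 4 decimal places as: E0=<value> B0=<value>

E0=244.2839 B0=336.6440

Apply the equity-as-call identities (strike 366.1166, horizon 2.6839 years):
d₁ = [ln(V₀/D) + (r + σ²/2)T] / (σ√T)
   = [ln(580.9279/366.1166) + (0.0297 + 0.5·0.1747²)·2.6839] / (0.1747·√2.6839)
   = [0.461675 + 0.120668] / 0.286204 = 2.034711
d₂ = d₁ − σ√T = 2.034711 − 0.286204 = 1.748507
N(d₁) = 0.979060,  N(d₂) = 0.959812,  e^(−rT) = 0.923382
E₀ = V₀·N(d₁) − D·e^(−rT)·N(d₂)
   = 580.9279·0.979060 − 366.1166·0.923382·0.959812 = 244.283892
B₀ = V₀ − E₀ = 580.9279 − 244.283892 = 336.644008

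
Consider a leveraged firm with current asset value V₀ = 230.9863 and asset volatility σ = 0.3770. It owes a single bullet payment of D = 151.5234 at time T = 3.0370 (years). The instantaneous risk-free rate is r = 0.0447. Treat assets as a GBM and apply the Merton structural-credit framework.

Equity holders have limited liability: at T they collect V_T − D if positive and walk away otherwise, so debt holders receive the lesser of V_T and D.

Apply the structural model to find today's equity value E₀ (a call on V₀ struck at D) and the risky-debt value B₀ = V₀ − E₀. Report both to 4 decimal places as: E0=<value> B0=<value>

Work the structural quantities from V₀ = 230.9863 against face 151.5234:
d₁ = [ln(V₀/D) + (r + σ²/2)T] / (σ√T)
   = [ln(230.9863/151.5234) + (0.0447 + 0.5·0.3770²)·3.0370] / (0.3770·√3.0370)
   = [0.421618 + 0.351577] / 0.656998 = 1.176862
d₂ = d₁ − σ√T = 1.176862 − 0.656998 = 0.519864
N(d₁) = 0.880375,  N(d₂) = 0.698421,  e^(−rT) = 0.873057
E₀ = V₀·N(d₁) − D·e^(−rT)·N(d₂)
   = 230.9863·0.880375 − 151.5234·0.873057·0.698421 = 110.961338
B₀ = V₀ − E₀ = 230.9863 − 110.961338 = 120.024962

E0=110.9613 B0=120.0250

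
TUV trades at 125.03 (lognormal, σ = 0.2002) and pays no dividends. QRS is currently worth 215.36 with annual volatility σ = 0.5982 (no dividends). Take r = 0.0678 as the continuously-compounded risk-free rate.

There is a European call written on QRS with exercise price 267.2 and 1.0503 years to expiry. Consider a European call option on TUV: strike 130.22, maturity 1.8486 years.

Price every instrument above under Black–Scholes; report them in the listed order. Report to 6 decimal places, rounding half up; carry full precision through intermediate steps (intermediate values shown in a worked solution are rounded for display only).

[QRS call K=267.2]
σ√T = 0.5982·√1.0503 = 0.613060
d₁ = (ln(S/K) + (r+σ²/2)T) / (σ√T) = (ln(215.36/267.2) + (0.0678+0.5982²/2)·1.0503) / 0.613060 = (-0.215686 + 0.259132) / 0.613060 = 0.070866
d₂ = d₁ − σ√T = 0.070866 − 0.613060 = -0.542194
e^{−rT} = 0.931266
N(d₁) = 0.528248,  N(d₂) = 0.293842
price = S·N(d₁) − K·e^{−rT}·N(d₂) = 113.763474 − 73.118083 = 40.645391
[TUV call K=130.22]
σ√T = 0.2002·√1.8486 = 0.272198
d₁ = (ln(S/K) + (r+σ²/2)T) / (σ√T) = (ln(125.03/130.22) + (0.0678+0.2002²/2)·1.8486) / 0.272198 = (-0.040672 + 0.162381) / 0.272198 = 0.447135
d₂ = d₁ − σ√T = 0.447135 − 0.272198 = 0.174937
e^{−rT} = 0.882201
N(d₁) = 0.672611,  N(d₂) = 0.569435
price = S·N(d₁) − K·e^{−rT}·N(d₂) = 84.096582 − 65.416868 = 18.679714

price(QRS call K=267.2) = 40.645391
price(TUV call K=130.22) = 18.679714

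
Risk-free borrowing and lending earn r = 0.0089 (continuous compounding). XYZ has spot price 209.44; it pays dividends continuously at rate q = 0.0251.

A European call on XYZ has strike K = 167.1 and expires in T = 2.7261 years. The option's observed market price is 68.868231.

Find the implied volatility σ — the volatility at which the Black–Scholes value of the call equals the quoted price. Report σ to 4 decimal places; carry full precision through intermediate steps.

sigma = 0.4424

At σ = 0.4424 the Black–Scholes value reproduces the quote:
σ√T = 0.4424·√2.7261 = 0.730442
d₁ = (ln(S/K) + (r−q+σ²/2)T) / (σ√T) = (ln(209.44/167.1) + (0.0089−0.0251+0.4424²/2)·2.7261) / 0.730442 = (0.225845 + 0.222610) / 0.730442 = 0.613950
d₂ = d₁ − σ√T = 0.613950 − 0.730442 = -0.116492
e^{−rT} = 0.976030
e^{−qT} = 0.933863
N(d₁) = 0.730376,  N(d₂) = 0.453631
V = S·e^{−qT}·N(d₁) − K·e^{−rT}·N(d₂) = 142.853000 − 73.984768 = 68.868231 (matching the quote); vega is positive throughout, so no other σ reproduces this price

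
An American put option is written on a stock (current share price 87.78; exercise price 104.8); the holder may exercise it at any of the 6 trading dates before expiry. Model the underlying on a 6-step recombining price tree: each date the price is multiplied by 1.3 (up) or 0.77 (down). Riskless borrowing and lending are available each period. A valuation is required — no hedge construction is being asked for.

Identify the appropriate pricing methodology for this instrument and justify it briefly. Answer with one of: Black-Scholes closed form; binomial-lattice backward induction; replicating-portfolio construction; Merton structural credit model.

framework: binomial-lattice backward induction

Key observation: the defining feature is the embedded early-exercise option across 6 discrete dates on the spot-87.78 tree; pricing the strike-104.8 put means working backward with an exercise test at every node.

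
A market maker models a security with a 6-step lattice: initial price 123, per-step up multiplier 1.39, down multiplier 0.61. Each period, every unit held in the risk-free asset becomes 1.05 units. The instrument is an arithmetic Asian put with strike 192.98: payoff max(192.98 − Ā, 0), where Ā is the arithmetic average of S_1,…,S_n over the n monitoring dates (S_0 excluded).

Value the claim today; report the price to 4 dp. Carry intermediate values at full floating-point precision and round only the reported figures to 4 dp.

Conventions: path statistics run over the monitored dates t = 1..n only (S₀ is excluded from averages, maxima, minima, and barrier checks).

price = 51.3137

No-arbitrage gives p* = (R−d)/(u−d) = 0.5641: enumerate every path, weight its payoff by its p*-probability, and discount by R^6.
Enumerate all 2^6 = 64 price paths (U = up ×1.39, D = down ×0.61); each path with k up-moves has probability p*^k·(1−p*)^(6−k).
DDDDDD: Ā=30.4121, payoff=162.5679, prob=0.006860
UDDDDD: Ā=69.2998, payoff=123.6802, prob=0.008877
DUDDDD: Ā=53.3098, payoff=139.6702, prob=0.008877
UUDDDD: Ā=121.4765, payoff=71.5035, prob=0.011488
DDUDDD: Ā=43.5559, payoff=149.4241, prob=0.008877
UDUDDD: Ā=99.2504, payoff=93.7296, prob=0.011488
DUUDDD: Ā=83.2604, payoff=109.7196, prob=0.011488
UUUDDD: Ā=189.7244, payoff=3.2556, prob=0.014867
DDDUDD: Ā=37.6060, payoff=155.3740, prob=0.008877
UDDUDD: Ā=85.6924, payoff=107.2876, prob=0.011488
DUDUDD: Ā=69.7024, payoff=123.2776, prob=0.011488
UUDUDD: Ā=158.8301, payoff=34.1499, prob=0.014867
DDUUDD: Ā=59.9485, payoff=133.0315, prob=0.011488
UDUUDD: Ā=136.6040, payoff=56.3760, prob=0.014867
DUUUDD: Ā=120.6140, payoff=72.3660, prob=0.014867
UUUUDD: Ā=274.8418, payoff=0.0000, prob=0.019240
DDDDUD: Ā=33.9766, payoff=159.0034, prob=0.008877
UDDDUD: Ā=77.4221, payoff=115.5579, prob=0.011488
DUDDUD: Ā=61.4321, payoff=131.5479, prob=0.011488
UUDDUD: Ā=139.9846, payoff=52.9954, prob=0.014867
DDUDUD: Ā=51.6782, payoff=141.3018, prob=0.011488
UDUDUD: Ā=117.7585, payoff=75.2215, prob=0.014867
DUUDUD: Ā=101.7685, payoff=91.2115, prob=0.014867
UUUDUD: Ā=231.8988, payoff=0.0000, prob=0.019240
DDDUUD: Ā=45.7283, payoff=147.2517, prob=0.011488
UDDUUD: Ā=104.2006, payoff=88.7794, prob=0.014867
DUDUUD: Ā=88.2106, payoff=104.7694, prob=0.014867
UUDUUD: Ā=201.0045, payoff=0.0000, prob=0.019240
DDUUUD: Ā=78.4567, payoff=114.5233, prob=0.014867
UDUUUD: Ā=178.7784, payoff=14.2016, prob=0.019240
DUUUUD: Ā=162.7884, payoff=30.1916, prob=0.019240
UUUUUD: Ā=370.9441, payoff=0.0000, prob=0.024899
DDDDDU: Ā=31.7627, payoff=161.2173, prob=0.008877
UDDDDU: Ā=72.3772, payoff=120.6028, prob=0.011488
DUDDDU: Ā=56.3872, payoff=136.5928, prob=0.011488
UUDDDU: Ā=128.4889, payoff=64.4911, prob=0.014867
DDUDDU: Ā=46.6333, payoff=146.3467, prob=0.011488
UDUDDU: Ā=106.2628, payoff=86.7172, prob=0.014867
DUUDDU: Ā=90.2728, payoff=102.7072, prob=0.014867
UUUDDU: Ā=205.7035, payoff=0.0000, prob=0.019240
DDDUDU: Ā=40.6834, payoff=152.2966, prob=0.011488
UDDUDU: Ā=92.7049, payoff=100.2751, prob=0.014867
DUDUDU: Ā=76.7149, payoff=116.2651, prob=0.014867
UUDUDU: Ā=174.8093, payoff=18.1707, prob=0.019240
DDUUDU: Ā=66.9610, payoff=126.0190, prob=0.014867
UDUUDU: Ā=152.5832, payoff=40.3968, prob=0.019240
DUUUDU: Ā=136.5932, payoff=56.3868, prob=0.019240
UUUUDU: Ā=311.2532, payoff=0.0000, prob=0.024899
DDDDUU: Ā=37.0540, payoff=155.9260, prob=0.011488
UDDDUU: Ā=84.4345, payoff=108.5455, prob=0.014867
DUDDUU: Ā=68.4445, payoff=124.5355, prob=0.014867
UUDDUU: Ā=155.9637, payoff=37.0163, prob=0.019240
DDUDUU: Ā=58.6906, payoff=134.2894, prob=0.014867
UDUDUU: Ā=133.7376, payoff=59.2424, prob=0.019240
DUUDUU: Ā=117.7476, payoff=75.2324, prob=0.019240
UUUDUU: Ā=268.3102, payoff=0.0000, prob=0.024899
DDDUUU: Ā=52.7407, payoff=140.2393, prob=0.014867
UDDUUU: Ā=120.1797, payoff=72.8003, prob=0.019240
DUDUUU: Ā=104.1897, payoff=88.7903, prob=0.019240
UUDUUU: Ā=237.4159, payoff=0.0000, prob=0.024899
DDUUUU: Ā=94.4358, payoff=98.5442, prob=0.019240
UDUUUU: Ā=215.1898, payoff=0.0000, prob=0.024899
DUUUUU: Ā=199.1998, payoff=0.0000, prob=0.024899
UUUUUU: Ā=453.9143, payoff=0.0000, prob=0.032222
Price = Σ prob·payoff / R^6 = 68.765316 / 1.340096 = 51.3137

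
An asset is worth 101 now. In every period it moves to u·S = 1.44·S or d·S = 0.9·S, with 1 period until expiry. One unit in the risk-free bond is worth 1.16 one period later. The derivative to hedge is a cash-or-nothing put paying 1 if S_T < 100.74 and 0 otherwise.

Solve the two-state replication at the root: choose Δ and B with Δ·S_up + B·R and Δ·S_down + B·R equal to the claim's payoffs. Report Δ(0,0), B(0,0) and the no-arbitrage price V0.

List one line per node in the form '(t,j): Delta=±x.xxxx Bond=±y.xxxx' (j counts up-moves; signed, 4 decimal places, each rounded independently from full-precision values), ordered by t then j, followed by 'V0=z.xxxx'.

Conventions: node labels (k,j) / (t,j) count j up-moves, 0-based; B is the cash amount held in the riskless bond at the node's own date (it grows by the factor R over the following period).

No-arbitrage ⇒ martingale measure with p* = (R−d)/(u−d) = 0.4815.
Expiry values: V(1,0)=1.0000, V(1,1)=0.0000
Node (0,0) S=101.0000: V=(p*·0.0000+(1−p*)·1.0000)/1.16=0.4470; Δ=(0.0000−1.0000)/(145.4400−90.9000)=-0.0183; B=V−Δ·S=2.2989
Sanity check at the root: Δ(0,0)·S0 + B(0,0) reproduces V0 = 0.4470.

(0,0): Delta=-0.0183 Bond=2.2989
V0=0.4470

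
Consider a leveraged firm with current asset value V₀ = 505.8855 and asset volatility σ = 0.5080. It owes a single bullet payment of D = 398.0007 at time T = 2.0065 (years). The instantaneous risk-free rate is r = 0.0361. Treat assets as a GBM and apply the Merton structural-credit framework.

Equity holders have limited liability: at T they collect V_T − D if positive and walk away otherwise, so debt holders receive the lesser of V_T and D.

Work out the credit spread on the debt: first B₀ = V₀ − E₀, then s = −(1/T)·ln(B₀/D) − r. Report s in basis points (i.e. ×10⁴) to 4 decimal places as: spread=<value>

spread=979.6186

With assets at 505.8855 and a single debt payment of 398.0007 at 2.0065 years:
d₁ = [ln(V₀/D) + (r + σ²/2)T] / (σ√T)
   = [ln(505.8855/398.0007) + (0.0361 + 0.5·0.5080²)·2.0065] / (0.5080·√2.0065)
   = [0.239857 + 0.331337] / 0.719587 = 0.793780
d₂ = d₁ − σ√T = 0.793780 − 0.719587 = 0.074193
N(d₁) = 0.786338,  N(d₂) = 0.529572,  e^(−rT) = 0.930127
E₀ = V₀·N(d₁) − D·e^(−rT)·N(d₂)
   = 505.8855·0.786338 − 398.0007·0.930127·0.529572 = 201.754468
B₀ = V₀ − E₀ = 505.8855 − 201.754468 = 304.131032
spread = −(1/T)·ln(B₀/D) − r = −(1/2.0065)·ln(304.131032/398.0007) − 0.0361 = 0.09796186
in basis points: 0.09796186 × 10⁴ = 979.6186 bp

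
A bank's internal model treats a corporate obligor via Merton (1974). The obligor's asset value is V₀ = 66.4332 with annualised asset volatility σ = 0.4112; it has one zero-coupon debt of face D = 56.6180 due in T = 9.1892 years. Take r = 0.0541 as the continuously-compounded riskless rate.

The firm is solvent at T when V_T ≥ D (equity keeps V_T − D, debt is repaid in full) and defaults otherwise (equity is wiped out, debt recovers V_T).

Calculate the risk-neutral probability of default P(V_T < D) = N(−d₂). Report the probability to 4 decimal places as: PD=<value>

With assets at 66.4332 and a single debt payment of 56.6180 at 9.1892 years:
d₁ = [ln(V₀/D) + (r + σ²/2)T] / (σ√T)
   = [ln(66.4332/56.6180) + (0.0541 + 0.5·0.4112²)·9.1892] / (0.4112·√9.1892)
   = [0.159870 + 1.274016] / 1.246499 = 1.150330
d₂ = d₁ − σ√T = 1.150330 − 1.246499 = -0.096169
risk-neutral PD = N(−d₂) = N(0.096169) = 0.538307

PD=0.5383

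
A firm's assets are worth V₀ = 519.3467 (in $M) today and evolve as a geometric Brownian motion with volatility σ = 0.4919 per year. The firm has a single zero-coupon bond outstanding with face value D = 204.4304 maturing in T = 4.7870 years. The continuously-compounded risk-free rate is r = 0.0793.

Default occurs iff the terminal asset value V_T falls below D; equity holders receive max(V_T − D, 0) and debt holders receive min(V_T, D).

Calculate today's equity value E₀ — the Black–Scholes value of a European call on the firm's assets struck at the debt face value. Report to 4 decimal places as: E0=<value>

E0=393.6832

Work the structural quantities from V₀ = 519.3467 against face 204.4304:
d₁ = [ln(V₀/D) + (r + σ²/2)T] / (σ√T)
   = [ln(519.3467/204.4304) + (0.0793 + 0.5·0.4919²)·4.7870] / (0.4919·√4.7870)
   = [0.932344 + 0.958754] / 1.076239 = 1.757136
d₂ = d₁ − σ√T = 1.757136 − 1.076239 = 0.680898
N(d₁) = 0.960553,  N(d₂) = 0.752032,  e^(−rT) = 0.684129
E₀ = V₀·N(d₁) − D·e^(−rT)·N(d₂)
   = 519.3467·0.960553 − 204.4304·0.684129·0.752032 = 393.683163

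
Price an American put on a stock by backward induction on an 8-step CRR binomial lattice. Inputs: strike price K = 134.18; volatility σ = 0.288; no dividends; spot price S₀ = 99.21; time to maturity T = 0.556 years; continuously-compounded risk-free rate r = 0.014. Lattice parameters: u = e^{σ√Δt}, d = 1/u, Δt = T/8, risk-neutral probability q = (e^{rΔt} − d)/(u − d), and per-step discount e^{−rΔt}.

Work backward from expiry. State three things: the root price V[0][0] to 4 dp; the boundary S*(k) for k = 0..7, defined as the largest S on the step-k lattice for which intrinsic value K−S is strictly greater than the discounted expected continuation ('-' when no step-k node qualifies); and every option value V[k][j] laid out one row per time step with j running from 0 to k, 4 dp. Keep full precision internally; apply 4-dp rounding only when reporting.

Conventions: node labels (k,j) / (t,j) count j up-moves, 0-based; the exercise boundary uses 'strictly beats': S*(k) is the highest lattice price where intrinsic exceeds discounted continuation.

price = 35.2746
boundary = - 91.9563 85.2330 91.9563 99.2100 107.0359 115.4790 124.5882
tree:
35.2746
42.2237 28.0376
48.9470 35.0194 20.7517
55.1787 42.2237 27.5136 13.6826
60.9549 48.9470 34.9700 19.7276 7.3532
66.3087 55.1787 42.2237 27.1441 11.9680 2.5151
71.2710 60.9549 48.9470 34.9700 18.7010 4.9117 0.0000
75.8706 66.3087 55.1787 42.2237 27.1441 9.5918 0.0000 0.0000
80.1338 71.2710 60.9549 48.9470 34.9700 18.7010 0.0000 0.0000 0.0000

Δt=0.06950  u=1.07888  d=0.92689  q=0.48743  discount=0.99903
step 8 (expiry): payoffs max(K−S,0) = 80.1338 71.2710 60.9549 48.9470 34.9700 18.7010 0.0000 0.0000 0.0000
step 7: (k=7,j=0): S=58.3094, K−S=75.8706, hold=75.7401 ⇒ V=75.8706 exercise | (k=7,j=1): S=67.8713, K−S=66.3087, hold=66.1782 ⇒ V=66.3087 exercise | (k=7,j=2): S=79.0013, K−S=55.1787, hold=55.0482 ⇒ V=55.1787 exercise | (k=7,j=3): S=91.9563, K−S=42.2237, hold=42.0932 ⇒ V=42.2237 exercise | (k=7,j=4): S=107.0359, K−S=27.1441, hold=27.0137 ⇒ V=27.1441 exercise | (k=7,j=5): S=124.5882, K−S=9.5918, hold=9.5762 ⇒ V=9.5918 exercise | (k=7,j=6): S=145.0189, K−S=0.0000, hold=0.0000 ⇒ V=0.0000 continue | (k=7,j=7): S=168.7999, K−S=0.0000, hold=0.0000 ⇒ V=0.0000 continue  boundary S*=124.5882
step 6: (k=6,j=0): S=62.9090, K−S=71.2710, hold=71.1405 ⇒ V=71.2710 exercise | (k=6,j=1): S=73.2251, K−S=60.9549, hold=60.8244 ⇒ V=60.9549 exercise | (k=6,j=2): S=85.2330, K−S=48.9470, hold=48.8165 ⇒ V=48.9470 exercise | (k=6,j=3): S=99.2100, K−S=34.9700, hold=34.8395 ⇒ V=34.9700 exercise | (k=6,j=4): S=115.4790, K−S=18.7010, hold=18.5705 ⇒ V=18.7010 exercise | (k=6,j=5): S=134.4159, K−S=0.0000, hold=4.9117 ⇒ V=4.9117 continue | (k=6,j=6): S=156.4582, K−S=0.0000, hold=0.0000 ⇒ V=0.0000 continue  boundary S*=115.4790
step 5: (k=5,j=0): S=67.8713, K−S=66.3087, hold=66.1782 ⇒ V=66.3087 exercise | (k=5,j=1): S=79.0013, K−S=55.1787, hold=55.0482 ⇒ V=55.1787 exercise | (k=5,j=2): S=91.9563, K−S=42.2237, hold=42.0932 ⇒ V=42.2237 exercise | (k=5,j=3): S=107.0359, K−S=27.1441, hold=27.0137 ⇒ V=27.1441 exercise | (k=5,j=4): S=124.5882, K−S=9.5918, hold=11.9680 ⇒ V=11.9680 continue | (k=5,j=5): S=145.0189, K−S=0.0000, hold=2.5151 ⇒ V=2.5151 continue  boundary S*=107.0359
step 4: (k=4,j=0): S=73.2251, K−S=60.9549, hold=60.8244 ⇒ V=60.9549 exercise | (k=4,j=1): S=85.2330, K−S=48.9470, hold=48.8165 ⇒ V=48.9470 exercise | (k=4,j=2): S=99.2100, K−S=34.9700, hold=34.8395 ⇒ V=34.9700 exercise | (k=4,j=3): S=115.4790, K−S=18.7010, hold=19.7276 ⇒ V=19.7276 continue | (k=4,j=4): S=134.4159, K−S=0.0000, hold=7.3532 ⇒ V=7.3532 continue  boundary S*=99.2100
step 3: (k=3,j=0): S=79.0013, K−S=55.1787, hold=55.0482 ⇒ V=55.1787 exercise | (k=3,j=1): S=91.9563, K−S=42.2237, hold=42.0932 ⇒ V=42.2237 exercise | (k=3,j=2): S=107.0359, K−S=27.1441, hold=27.5136 ⇒ V=27.5136 continue | (k=3,j=3): S=124.5882, K−S=9.5918, hold=13.6826 ⇒ V=13.6826 continue  boundary S*=91.9563
step 2: (k=2,j=0): S=85.2330, K−S=48.9470, hold=48.8165 ⇒ V=48.9470 exercise | (k=2,j=1): S=99.2100, K−S=34.9700, hold=35.0194 ⇒ V=35.0194 continue | (k=2,j=2): S=115.4790, K−S=18.7010, hold=20.7517 ⇒ V=20.7517 continue  boundary S*=85.2330
step 1: (k=1,j=0): S=91.9563, K−S=42.2237, hold=42.1172 ⇒ V=42.2237 exercise | (k=1,j=1): S=107.0359, K−S=27.1441, hold=28.0376 ⇒ V=28.0376 continue  boundary S*=91.9563
step 0: (k=0,j=0): S=99.2100, K−S=34.9700, hold=35.2746 ⇒ V=35.2746 continue  boundary S*=-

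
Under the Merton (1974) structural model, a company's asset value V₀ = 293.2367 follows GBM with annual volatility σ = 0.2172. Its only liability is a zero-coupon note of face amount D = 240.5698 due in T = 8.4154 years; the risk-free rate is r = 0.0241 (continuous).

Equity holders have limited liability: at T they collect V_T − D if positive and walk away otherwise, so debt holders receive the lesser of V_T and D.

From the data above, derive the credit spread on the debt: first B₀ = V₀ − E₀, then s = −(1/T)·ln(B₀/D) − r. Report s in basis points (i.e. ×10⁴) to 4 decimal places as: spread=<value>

Apply the equity-as-call identities (strike 240.5698, horizon 8.4154 years):
d₁ = [ln(V₀/D) + (r + σ²/2)T] / (σ√T)
   = [ln(293.2367/240.5698) + (0.0241 + 0.5·0.2172²)·8.4154] / (0.2172·√8.4154)
   = [0.197970 + 0.401313] / 0.630082 = 0.951118
d₂ = d₁ − σ√T = 0.951118 − 0.630082 = 0.321036
N(d₁) = 0.829228,  N(d₂) = 0.625909,  e^(−rT) = 0.816432
E₀ = V₀·N(d₁) − D·e^(−rT)·N(d₂)
   = 293.2367·0.829228 − 240.5698·0.816432·0.625909 = 120.225985
B₀ = V₀ − E₀ = 293.2367 − 120.225985 = 173.010715
spread = −(1/T)·ln(B₀/D) − r = −(1/8.4154)·ln(173.010715/240.5698) − 0.0241 = 0.01507303
in basis points: 0.01507303 × 10⁴ = 150.7303 bp

spread=150.7303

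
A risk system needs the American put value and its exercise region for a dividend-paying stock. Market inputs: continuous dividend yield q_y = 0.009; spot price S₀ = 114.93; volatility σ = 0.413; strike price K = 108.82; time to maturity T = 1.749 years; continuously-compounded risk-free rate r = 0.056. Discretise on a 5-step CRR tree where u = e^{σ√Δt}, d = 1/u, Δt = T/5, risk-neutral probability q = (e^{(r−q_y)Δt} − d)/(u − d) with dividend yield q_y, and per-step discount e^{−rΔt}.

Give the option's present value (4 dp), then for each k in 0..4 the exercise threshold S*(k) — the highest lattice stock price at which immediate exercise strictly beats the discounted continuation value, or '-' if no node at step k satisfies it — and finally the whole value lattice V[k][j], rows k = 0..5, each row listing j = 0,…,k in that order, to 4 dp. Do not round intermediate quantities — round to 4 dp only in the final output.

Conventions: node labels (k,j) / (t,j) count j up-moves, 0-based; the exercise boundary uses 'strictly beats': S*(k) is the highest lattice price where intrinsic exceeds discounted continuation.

Δt=0.34980, u=1.27668, d=0.78328, q=0.47283, disc=e^(-rΔt)=0.98060
k=5 terminal: V=max(K-S,0) → 74.9340 53.5887 18.7976 0.0000 0.0000 0.0000
k=4: j=0 S=43.2616 intr=65.5584 cont=63.5834 V=65.5584[EX]; j=1 S=70.5128 intr=38.3072 cont=36.4179 V=38.3072[EX]; j=2 S=114.9300 intr=0.0000 cont=9.7172 V=9.7172[hold]; j=3 S=187.3263 intr=0.0000 cont=0.0000 V=0.0000[hold]; j=4 S=305.3261 intr=0.0000 cont=0.0000 V=0.0000[hold]  S*(4)=70.5128
k=3: j=0 S=55.2313 intr=53.5887 cont=51.6514 V=53.5887[EX]; j=1 S=90.0224 intr=18.7976 cont=24.3081 V=24.3081[hold]; j=2 S=146.7290 intr=0.0000 cont=5.0232 V=5.0232[hold]; j=3 S=239.1560 intr=0.0000 cont=0.0000 V=0.0000[hold]  S*(3)=55.2313
k=2: j=0 S=70.5128 intr=38.3072 cont=38.9729 V=38.9729[hold]; j=1 S=114.9300 intr=0.0000 cont=14.8949 V=14.8949[hold]; j=2 S=187.3263 intr=0.0000 cont=2.5967 V=2.5967[hold]  S*(2)=-
k=1: j=0 S=90.0224 intr=18.7976 cont=27.0529 V=27.0529[hold]; j=1 S=146.7290 intr=0.0000 cont=8.9038 V=8.9038[hold]  S*(1)=-
k=0: j=0 S=114.9300 intr=0.0000 cont=18.1131 V=18.1131[hold]  S*(0)=-

price = 18.1131
boundary = - - - 55.2313 70.5128
tree:
18.1131
27.0529 8.9038
38.9729 14.8949 2.5967
53.5887 24.3081 5.0232 0.0000
65.5584 38.3072 9.7172 0.0000 0.0000
74.9340 53.5887 18.7976 0.0000 0.0000 0.0000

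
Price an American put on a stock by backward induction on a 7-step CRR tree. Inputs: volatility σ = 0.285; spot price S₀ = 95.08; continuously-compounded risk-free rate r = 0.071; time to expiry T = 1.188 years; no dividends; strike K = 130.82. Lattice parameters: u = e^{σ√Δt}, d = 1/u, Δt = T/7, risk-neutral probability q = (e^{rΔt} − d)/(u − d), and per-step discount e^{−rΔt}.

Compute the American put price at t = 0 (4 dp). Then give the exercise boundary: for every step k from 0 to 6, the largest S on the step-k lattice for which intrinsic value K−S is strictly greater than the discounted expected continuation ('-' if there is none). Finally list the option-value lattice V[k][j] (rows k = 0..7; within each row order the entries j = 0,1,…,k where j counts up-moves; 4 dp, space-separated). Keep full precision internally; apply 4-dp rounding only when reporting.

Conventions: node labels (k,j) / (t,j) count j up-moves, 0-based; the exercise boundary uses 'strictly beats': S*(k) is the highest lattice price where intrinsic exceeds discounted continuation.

Δt=0.16971, u=1.12458, d=0.88922, q=0.52219, disc=e^(-rΔt)=0.98802
k=7 terminal: V=max(K-S,0) → 89.0219 77.9588 63.9674 46.2729 23.8949 0.0000 0.0000 0.0000
k=6: j=0 S=47.0053 intr=83.8147 cont=82.2478 V=83.8147[EX]; j=1 S=59.4467 intr=71.3733 cont=69.8064 V=71.3733[EX]; j=2 S=75.1810 intr=55.6390 cont=54.0721 V=55.6390[EX]; j=3 S=95.0800 intr=35.7400 cont=34.1731 V=35.7400[EX]; j=4 S=120.2458 intr=10.5742 cont=11.2805 V=11.2805[hold]; j=5 S=152.0725 intr=0.0000 cont=0.0000 V=0.0000[hold]; j=6 S=192.3231 intr=0.0000 cont=0.0000 V=0.0000[hold]  S*(6)=95.0800
k=5: j=0 S=52.8612 intr=77.9588 cont=76.3919 V=77.9588[EX]; j=1 S=66.8526 intr=63.9674 cont=62.4006 V=63.9674[EX]; j=2 S=84.5471 intr=46.2729 cont=44.7060 V=46.2729[EX]; j=3 S=106.9251 intr=23.8949 cont=22.6925 V=23.8949[EX]; j=4 S=135.2260 intr=0.0000 cont=5.3254 V=5.3254[hold]; j=5 S=171.0177 intr=0.0000 cont=0.0000 V=0.0000[hold]  S*(5)=106.9251
k=4: j=0 S=59.4467 intr=71.3733 cont=69.8064 V=71.3733[EX]; j=1 S=75.1810 intr=55.6390 cont=54.0721 V=55.6390[EX]; j=2 S=95.0800 intr=35.7400 cont=34.1731 V=35.7400[EX]; j=3 S=120.2458 intr=10.5742 cont=14.0281 V=14.0281[hold]; j=4 S=152.0725 intr=0.0000 cont=2.5141 V=2.5141[hold]  S*(4)=95.0800
k=3: j=0 S=66.8526 intr=63.9674 cont=62.4006 V=63.9674[EX]; j=1 S=84.5471 intr=46.2729 cont=44.7060 V=46.2729[EX]; j=2 S=106.9251 intr=23.8949 cont=24.1100 V=24.1100[hold]; j=3 S=135.2260 intr=0.0000 cont=7.9196 V=7.9196[hold]  S*(3)=84.5471
k=2: j=0 S=75.1810 intr=55.6390 cont=54.0721 V=55.6390[EX]; j=1 S=95.0800 intr=35.7400 cont=34.2841 V=35.7400[EX]; j=2 S=120.2458 intr=10.5742 cont=15.4681 V=15.4681[hold]  S*(2)=95.0800
k=1: j=0 S=84.5471 intr=46.2729 cont=44.7060 V=46.2729[EX]; j=1 S=106.9251 intr=23.8949 cont=24.8530 V=24.8530[hold]  S*(1)=84.5471
k=0: j=0 S=95.0800 intr=35.7400 cont=34.6674 V=35.7400[EX]  S*(0)=95.0800

price = 35.7400
boundary = 95.0800 84.5471 95.0800 84.5471 95.0800 106.9251 95.0800
tree:
35.7400
46.2729 24.8530
55.6390 35.7400 15.4681
63.9674 46.2729 24.1100 7.9196
71.3733 55.6390 35.7400 14.0281 2.5141
77.9588 63.9674 46.2729 23.8949 5.3254 0.0000
83.8147 71.3733 55.6390 35.7400 11.2805 0.0000 0.0000
89.0219 77.9588 63.9674 46.2729 23.8949 0.0000 0.0000 0.0000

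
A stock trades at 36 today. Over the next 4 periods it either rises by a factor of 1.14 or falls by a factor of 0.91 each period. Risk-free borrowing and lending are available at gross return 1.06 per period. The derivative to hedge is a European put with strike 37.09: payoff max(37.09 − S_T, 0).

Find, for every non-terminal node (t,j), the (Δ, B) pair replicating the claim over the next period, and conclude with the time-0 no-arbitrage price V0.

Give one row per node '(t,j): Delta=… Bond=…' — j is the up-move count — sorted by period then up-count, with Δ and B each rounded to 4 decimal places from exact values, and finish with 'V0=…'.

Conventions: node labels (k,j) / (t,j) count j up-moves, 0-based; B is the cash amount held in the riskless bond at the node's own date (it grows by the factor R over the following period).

(0,0): Delta=-0.1746 Bond=6.9641
(1,0): Delta=-0.4195 Bond=15.4045
(1,1): Delta=-0.0703 Bond=3.1032
(2,0): Delta=-0.8517 Bond=29.2135
(2,1): Delta=-0.2355 Bond=9.4569
(2,2): Delta=0.0000 Bond=0.0000
(3,0): Delta=-1.0000 Bond=34.9906
(3,1): Delta=-0.7885 Bond=28.8201
(3,2): Delta=0.0000 Bond=0.0000
(3,3): Delta=0.0000 Bond=0.0000
V0=0.6797

Risk-neutral probability p* = (R−d)/(u−d) = (1.06−0.91)/(1.14−0.91) = 0.6522.
Terminal payoffs: V(4,0)=12.4030, V(4,1)=6.1634, V(4,2)=0.0000, V(4,3)=0.0000, V(4,4)=0.0000
  t=3,j=0: stock 27.1286 → up 30.9266 (V=6.1634), down 24.6870 (V=12.4030). Price 7.8620; hedge Δ=-1.0000, bond B=34.9906.
  t=3,j=1: stock 33.9852 → up 38.7432 (V=0.0000), down 30.9266 (V=6.1634). Price 2.0225; hedge Δ=-0.7885, bond B=28.8201.
  t=3,j=2: stock 42.5749 → up 48.5354 (V=0.0000), down 38.7432 (V=0.0000). Price 0.0000; hedge Δ=0.0000, bond B=0.0000.
  t=3,j=3: stock 53.3356 → up 60.8026 (V=0.0000), down 48.5354 (V=0.0000). Price 0.0000; hedge Δ=0.0000, bond B=0.0000.
  t=2,j=0: stock 29.8116 → up 33.9852 (V=2.0225), down 27.1286 (V=7.8620). Price 3.8242; hedge Δ=-0.8517, bond B=29.2135.
  t=2,j=1: stock 37.3464 → up 42.5749 (V=0.0000), down 33.9852 (V=2.0225). Price 0.6636; hedge Δ=-0.2355, bond B=9.4569.
  t=2,j=2: stock 46.7856 → up 53.3356 (V=0.0000), down 42.5749 (V=0.0000). Price 0.0000; hedge Δ=0.0000, bond B=0.0000.
  t=1,j=0: stock 32.7600 → up 37.3464 (V=0.6636), down 29.8116 (V=3.8242). Price 1.6632; hedge Δ=-0.4195, bond B=15.4045.
  t=1,j=1: stock 41.0400 → up 46.7856 (V=0.0000), down 37.3464 (V=0.6636). Price 0.2178; hedge Δ=-0.0703, bond B=3.1032.
  t=0,j=0: stock 36.0000 → up 41.0400 (V=0.2178), down 32.7600 (V=1.6632). Price 0.6797; hedge Δ=-0.1746, bond B=6.9641.
Sanity check at the root: Δ(0,0)·S0 + B(0,0) reproduces V0 = 0.6797.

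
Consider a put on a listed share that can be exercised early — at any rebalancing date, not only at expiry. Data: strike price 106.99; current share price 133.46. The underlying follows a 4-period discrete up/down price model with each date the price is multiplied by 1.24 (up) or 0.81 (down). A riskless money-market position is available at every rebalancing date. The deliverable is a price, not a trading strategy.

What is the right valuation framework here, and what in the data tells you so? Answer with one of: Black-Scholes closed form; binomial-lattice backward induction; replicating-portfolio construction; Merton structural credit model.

framework: binomial-lattice backward induction

Key observation: the defining feature is the embedded early-exercise option across 4 discrete dates on the spot-133.46 tree; pricing the strike-106.99 put means working backward with an exercise test at every node.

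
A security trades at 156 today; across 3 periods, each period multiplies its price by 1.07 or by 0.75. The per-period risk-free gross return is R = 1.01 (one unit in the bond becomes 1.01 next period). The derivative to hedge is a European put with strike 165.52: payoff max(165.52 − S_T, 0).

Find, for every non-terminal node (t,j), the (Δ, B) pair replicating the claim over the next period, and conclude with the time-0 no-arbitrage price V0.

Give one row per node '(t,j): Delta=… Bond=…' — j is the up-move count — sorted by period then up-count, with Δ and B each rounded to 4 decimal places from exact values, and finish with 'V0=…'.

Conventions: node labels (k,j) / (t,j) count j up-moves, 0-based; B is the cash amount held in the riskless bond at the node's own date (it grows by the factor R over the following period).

(0,0): Delta=-0.6683 Bond=122.2276
(1,0): Delta=-1.0000 Bond=162.2586
(1,1): Delta=-0.6146 Bond=114.4940
(2,0): Delta=-1.0000 Bond=163.8812
(2,1): Delta=-1.0000 Bond=163.8812
(2,2): Delta=-0.5523 Bond=104.5061
V0=17.9726

Since d<R<u, set p* = (R−d)/(u−d) = 0.8125; price each node as the discounted p*-expectation of its children.
At maturity the claim pays: V(3,0)=99.7075, V(3,1)=71.6275, V(3,2)=31.5667, V(3,3)=0.0000
  t=2,j=0: stock 87.7500 → up 93.8925 (V=71.6275), down 65.8125 (V=99.7075). Price 76.1312; hedge Δ=-1.0000, bond B=163.8812.
  t=2,j=1: stock 125.1900 → up 133.9533 (V=31.5667), down 93.8925 (V=71.6275). Price 38.6912; hedge Δ=-1.0000, bond B=163.8812.
  t=2,j=2: stock 178.6044 → up 191.1067 (V=0.0000), down 133.9533 (V=31.5667). Price 5.8602; hedge Δ=-0.5523, bond B=104.5061.
  t=1,j=0: stock 117.0000 → up 125.1900 (V=38.6912), down 87.7500 (V=76.1312). Price 45.2586; hedge Δ=-1.0000, bond B=162.2586.
  t=1,j=1: stock 166.9200 → up 178.6044 (V=5.8602), down 125.1900 (V=38.6912). Price 11.8970; hedge Δ=-0.6146, bond B=114.4940.
  t=0,j=0: stock 156.0000 → up 166.9200 (V=11.8970), down 117.0000 (V=45.2586). Price 17.9726; hedge Δ=-0.6683, bond B=122.2276.
Sanity check at the root: Δ(0,0)·S0 + B(0,0) reproduces V0 = 17.9726.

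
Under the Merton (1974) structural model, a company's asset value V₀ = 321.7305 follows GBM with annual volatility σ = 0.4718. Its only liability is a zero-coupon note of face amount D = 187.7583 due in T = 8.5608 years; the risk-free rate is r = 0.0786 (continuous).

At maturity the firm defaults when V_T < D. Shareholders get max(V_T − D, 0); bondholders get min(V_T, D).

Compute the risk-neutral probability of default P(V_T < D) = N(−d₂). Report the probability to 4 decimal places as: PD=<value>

PD=0.4257

Work the structural quantities from V₀ = 321.7305 against face 187.7583:
d₁ = [ln(V₀/D) + (r + σ²/2)T] / (σ√T)
   = [ln(321.7305/187.7583) + (0.0786 + 0.5·0.4718²)·8.5608] / (0.4718·√8.5608)
   = [0.538559 + 1.625676] / 1.380432 = 1.567795
d₂ = d₁ − σ√T = 1.567795 − 1.380432 = 0.187362
risk-neutral PD = N(−d₂) = N(-0.187362) = 0.425688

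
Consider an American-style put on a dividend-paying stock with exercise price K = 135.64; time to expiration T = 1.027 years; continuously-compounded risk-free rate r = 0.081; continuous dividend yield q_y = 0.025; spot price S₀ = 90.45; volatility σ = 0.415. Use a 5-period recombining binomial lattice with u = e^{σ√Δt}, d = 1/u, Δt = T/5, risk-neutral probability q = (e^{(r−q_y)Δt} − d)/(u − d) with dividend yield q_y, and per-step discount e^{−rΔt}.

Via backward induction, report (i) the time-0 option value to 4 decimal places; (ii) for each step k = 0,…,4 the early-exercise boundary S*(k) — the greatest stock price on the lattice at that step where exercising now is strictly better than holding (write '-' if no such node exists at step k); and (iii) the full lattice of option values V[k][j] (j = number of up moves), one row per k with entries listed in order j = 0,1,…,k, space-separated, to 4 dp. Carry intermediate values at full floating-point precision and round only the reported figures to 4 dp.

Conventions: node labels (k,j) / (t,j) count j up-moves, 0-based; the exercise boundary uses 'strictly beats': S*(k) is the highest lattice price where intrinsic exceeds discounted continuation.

Δt=0.20540  u=1.20693  d=0.82855  q=0.48369  discount=0.98350
step 5 (expiry): payoffs max(K−S,0) = 100.3223 84.1931 60.6980 26.4729 0.0000 0.0000
step 4: (k=4,j=0): S=42.6261, K−S=93.0139, hold=90.9942 ⇒ V=93.0139 exercise | (k=4,j=1): S=62.0929, K−S=73.5471, hold=71.6271 ⇒ V=73.5471 exercise | (k=4,j=2): S=90.4500, K−S=45.1900, hold=43.4152 ⇒ V=45.1900 exercise | (k=4,j=3): S=131.7574, K−S=3.8826, hold=13.4427 ⇒ V=13.4427 continue | (k=4,j=4): S=191.9293, K−S=0.0000, hold=0.0000 ⇒ V=0.0000 continue  boundary S*=90.4500
step 3: (k=3,j=0): S=51.4469, K−S=84.1931, hold=82.2186 ⇒ V=84.1931 exercise | (k=3,j=1): S=74.9420, K−S=60.6980, hold=58.8438 ⇒ V=60.6980 exercise | (k=3,j=2): S=109.1671, K−S=26.4729, hold=29.3418 ⇒ V=29.3418 continue | (k=3,j=3): S=159.0223, K−S=0.0000, hold=6.8260 ⇒ V=6.8260 continue  boundary S*=74.9420
step 2: (k=2,j=0): S=62.0929, K−S=73.5471, hold=71.6271 ⇒ V=73.5471 exercise | (k=2,j=1): S=90.4500, K−S=45.1900, hold=44.7800 ⇒ V=45.1900 exercise | (k=2,j=2): S=131.7574, K−S=3.8826, hold=18.1467 ⇒ V=18.1467 continue  boundary S*=90.4500
step 1: (k=1,j=0): S=74.9420, K−S=60.6980, hold=58.8438 ⇒ V=60.6980 exercise | (k=1,j=1): S=109.1671, K−S=26.4729, hold=31.5796 ⇒ V=31.5796 continue  boundary S*=74.9420
step 0: (k=0,j=0): S=90.4500, K−S=45.1900, hold=45.8445 ⇒ V=45.8445 continue  boundary S*=-

price = 45.8445
boundary = - 74.9420 90.4500 74.9420 90.4500
tree:
45.8445
60.6980 31.5796
73.5471 45.1900 18.1467
84.1931 60.6980 29.3418 6.8260
93.0139 73.5471 45.1900 13.4427 0.0000
100.3223 84.1931 60.6980 26.4729 0.0000 0.0000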